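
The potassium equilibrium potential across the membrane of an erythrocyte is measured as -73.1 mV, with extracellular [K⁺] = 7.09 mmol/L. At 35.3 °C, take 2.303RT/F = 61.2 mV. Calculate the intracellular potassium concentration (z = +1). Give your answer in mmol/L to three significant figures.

111 mmol/L

Nernst: E = (61.2/1) · log₁₀([out]/[in]), so log₁₀([out]/[in]) = -73.1 × 1 / 61.2 = -1.1944.
[out]/[in] = 10^(-1.1944) = 0.06391.
[in] = 7.09 / 0.06391 = 110.9 mmol/L.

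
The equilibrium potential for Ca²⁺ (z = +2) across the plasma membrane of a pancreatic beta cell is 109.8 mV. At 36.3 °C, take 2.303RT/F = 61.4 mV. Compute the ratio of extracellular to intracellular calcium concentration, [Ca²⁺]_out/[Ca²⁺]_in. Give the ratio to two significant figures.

3800

log₁₀([out]/[in]) = E·z/(61.4) = 109.8 × 2 / 61.4 = 3.5765
[out]/[in] = 10^(3.5765) = 3772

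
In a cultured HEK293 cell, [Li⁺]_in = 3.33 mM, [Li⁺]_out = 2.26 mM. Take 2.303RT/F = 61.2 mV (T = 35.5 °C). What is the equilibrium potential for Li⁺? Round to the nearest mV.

-10 mV

E = (61.2/z) · log₁₀([Li⁺]_out/[Li⁺]_in) with z = +1.
= (61.2/1) · log₁₀(2.26/3.33) = 61.20 · log₁₀(0.6787)
= 61.20 · (-0.1683) = -10.30 mV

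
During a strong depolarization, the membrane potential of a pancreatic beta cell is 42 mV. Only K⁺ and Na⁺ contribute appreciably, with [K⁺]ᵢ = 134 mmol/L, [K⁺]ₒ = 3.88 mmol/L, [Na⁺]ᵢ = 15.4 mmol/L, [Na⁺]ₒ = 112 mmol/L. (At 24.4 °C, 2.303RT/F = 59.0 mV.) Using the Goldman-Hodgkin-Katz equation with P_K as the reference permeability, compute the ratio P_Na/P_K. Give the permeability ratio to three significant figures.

Let α = P_Na/P_K. GHK: Vm = 59.0·log₁₀[(Kₒ + α·Naₒ)/(Kᵢ + α·Naᵢ)].
10^(Vm/59.0) = 10^(42.0/59.0) = 5.1507
So 5.1507·(Kᵢ + α·Naᵢ) = Kₒ + α·Naₒ → α = (5.1507·134.0 − 3.88) / (112.0 − 5.1507·15.4)
α = (690.2 − 3.88) / (112.0 − 79.32) = 686.3/32.68 = 21

21.0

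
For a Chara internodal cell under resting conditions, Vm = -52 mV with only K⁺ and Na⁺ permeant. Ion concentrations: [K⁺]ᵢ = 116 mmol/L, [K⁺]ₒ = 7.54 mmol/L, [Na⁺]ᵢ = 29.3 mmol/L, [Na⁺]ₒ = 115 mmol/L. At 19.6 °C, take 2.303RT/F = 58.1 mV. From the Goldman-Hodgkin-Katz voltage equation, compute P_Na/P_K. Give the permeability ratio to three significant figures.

0.0650

Let α = P_Na/P_K. GHK: Vm = 58.1·log₁₀[(Kₒ + α·Naₒ)/(Kᵢ + α·Naᵢ)].
10^(Vm/58.1) = 10^(-52.0/58.1) = 0.12735
So 0.12735·(Kᵢ + α·Naᵢ) = Kₒ + α·Naₒ → α = (0.12735·116.0 − 7.54) / (115.0 − 0.12735·29.3)
α = (14.77 − 7.54) / (115.0 − 3.731) = 7.232/111.3 = 0.065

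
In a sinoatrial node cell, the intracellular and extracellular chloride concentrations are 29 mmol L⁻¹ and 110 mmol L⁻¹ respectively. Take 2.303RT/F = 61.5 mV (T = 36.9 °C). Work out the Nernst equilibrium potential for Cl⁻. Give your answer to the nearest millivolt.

-36 mV

E = (61.5/z) · log₁₀([Cl⁻]_out/[Cl⁻]_in) with z = -1.
For an anion, dividing by z = -1 reverses the sign.
= (61.5/-1) · log₁₀(110/29) = -61.50 · log₁₀(3.793)
= -61.50 · (0.5790) = -35.61 mV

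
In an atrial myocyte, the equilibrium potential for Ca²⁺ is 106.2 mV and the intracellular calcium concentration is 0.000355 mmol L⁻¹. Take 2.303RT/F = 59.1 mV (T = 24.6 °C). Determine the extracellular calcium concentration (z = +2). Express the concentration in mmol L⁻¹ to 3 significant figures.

1.39 mmol L⁻¹

Nernst: E = (59.1/2) · log₁₀([out]/[in]), so log₁₀([out]/[in]) = 106.2 × 2 / 59.1 = 3.5939.
[out]/[in] = 10^(3.5939) = 3926.
[out] = 3926 × 0.000355 = 1.394 mmol L⁻¹.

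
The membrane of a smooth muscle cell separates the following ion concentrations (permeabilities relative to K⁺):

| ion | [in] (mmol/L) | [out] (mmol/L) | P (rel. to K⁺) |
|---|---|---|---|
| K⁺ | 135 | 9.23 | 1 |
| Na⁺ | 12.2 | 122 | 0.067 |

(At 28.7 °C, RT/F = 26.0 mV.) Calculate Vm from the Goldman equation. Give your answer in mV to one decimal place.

-53.4 mV

Vm = 26.0 · ln[(Σ P·[cation]ₒ + Σ P·[anion]ᵢ) / (Σ P·[cation]ᵢ + Σ P·[anion]ₒ)]
Numerator = 1×9.23 + 0.067×122 = 17.4
Denominator = 1×135 + 0.067×12.2 = 135.8
Vm = 26.0 · ln(0.12814) = 26.0 × (-2.0546) = -53.42 mV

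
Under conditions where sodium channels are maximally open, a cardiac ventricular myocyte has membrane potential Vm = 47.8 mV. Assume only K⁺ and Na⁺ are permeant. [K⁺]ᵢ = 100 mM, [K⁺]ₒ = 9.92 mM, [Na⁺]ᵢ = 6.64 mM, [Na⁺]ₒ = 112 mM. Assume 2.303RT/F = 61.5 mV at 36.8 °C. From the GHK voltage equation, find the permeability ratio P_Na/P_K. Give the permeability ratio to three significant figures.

8.15

Let α = P_Na/P_K. GHK: Vm = 61.5·log₁₀[(Kₒ + α·Naₒ)/(Kᵢ + α·Naᵢ)].
10^(Vm/61.5) = 10^(47.8/61.5) = 5.9874
So 5.9874·(Kᵢ + α·Naᵢ) = Kₒ + α·Naₒ → α = (5.9874·100.0 − 9.92) / (112.0 − 5.9874·6.64)
α = (598.7 − 9.92) / (112.0 − 39.76) = 588.8/72.24 = 8.15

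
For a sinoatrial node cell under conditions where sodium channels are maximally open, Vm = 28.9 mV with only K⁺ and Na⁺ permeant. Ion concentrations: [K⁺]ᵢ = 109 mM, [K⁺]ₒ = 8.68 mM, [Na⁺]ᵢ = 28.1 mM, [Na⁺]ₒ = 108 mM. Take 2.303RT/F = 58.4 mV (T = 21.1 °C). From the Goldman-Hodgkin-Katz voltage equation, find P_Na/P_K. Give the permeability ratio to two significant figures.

16

Let α = P_Na/P_K. GHK: Vm = 58.4·log₁₀[(Kₒ + α·Naₒ)/(Kᵢ + α·Naᵢ)].
10^(Vm/58.4) = 10^(28.9/58.4) = 3.1251
So 3.1251·(Kᵢ + α·Naᵢ) = Kₒ + α·Naₒ → α = (3.1251·109.0 − 8.68) / (108.0 − 3.1251·28.1)
α = (340.6 − 8.68) / (108.0 − 87.82) = 332/20.18 = 16.45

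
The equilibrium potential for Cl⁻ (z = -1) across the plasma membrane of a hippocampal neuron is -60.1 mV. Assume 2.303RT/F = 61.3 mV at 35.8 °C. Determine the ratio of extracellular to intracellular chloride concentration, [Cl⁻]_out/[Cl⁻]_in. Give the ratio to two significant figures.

9.6

log₁₀([out]/[in]) = E·z/(61.3) = -60.1 × -1 / 61.3 = 0.9804
[out]/[in] = 10^(0.9804) = 9.559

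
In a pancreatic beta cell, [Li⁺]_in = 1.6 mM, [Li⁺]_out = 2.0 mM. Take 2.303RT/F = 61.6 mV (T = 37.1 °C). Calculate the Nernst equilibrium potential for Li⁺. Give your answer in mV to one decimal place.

E = (61.6/z) · log₁₀([Li⁺]_out/[Li⁺]_in) with z = +1.
= (61.6/1) · log₁₀(2.0/1.6) = 61.60 · log₁₀(1.25)
= 61.60 · (0.0969) = 5.97 mV

6.0 mV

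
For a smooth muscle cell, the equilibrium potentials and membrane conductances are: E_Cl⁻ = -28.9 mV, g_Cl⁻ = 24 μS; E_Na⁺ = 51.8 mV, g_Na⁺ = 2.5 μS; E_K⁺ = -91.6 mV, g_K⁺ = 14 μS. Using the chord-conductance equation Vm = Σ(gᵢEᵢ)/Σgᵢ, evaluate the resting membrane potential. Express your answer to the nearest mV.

-46 mV

Σ gᵢEᵢ = 24·(-28.9) + 2.5·(51.8) + 14·(-91.6) = -1846.50
Σ gᵢ = 24 + 2.5 + 14 = 40.5
Vm = -1846.50 / 40.5 = -45.59 mV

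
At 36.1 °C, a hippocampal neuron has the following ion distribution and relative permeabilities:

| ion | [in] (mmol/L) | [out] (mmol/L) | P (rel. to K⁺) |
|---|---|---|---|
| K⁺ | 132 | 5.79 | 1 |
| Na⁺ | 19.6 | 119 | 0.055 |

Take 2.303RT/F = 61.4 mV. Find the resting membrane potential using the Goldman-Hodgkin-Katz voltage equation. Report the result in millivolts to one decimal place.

Vm = 61.4 · log₁₀[(Σ P·[cation]ₒ + Σ P·[anion]ᵢ) / (Σ P·[cation]ᵢ + Σ P·[anion]ₒ)]
Numerator = 1×5.79 + 0.055×119 = 12.34
Denominator = 1×132 + 0.055×19.6 = 133.1
Vm = 61.4 · log₁₀(0.09269) = 61.4 × (-1.0330) = -63.42 mV

-63.4 mV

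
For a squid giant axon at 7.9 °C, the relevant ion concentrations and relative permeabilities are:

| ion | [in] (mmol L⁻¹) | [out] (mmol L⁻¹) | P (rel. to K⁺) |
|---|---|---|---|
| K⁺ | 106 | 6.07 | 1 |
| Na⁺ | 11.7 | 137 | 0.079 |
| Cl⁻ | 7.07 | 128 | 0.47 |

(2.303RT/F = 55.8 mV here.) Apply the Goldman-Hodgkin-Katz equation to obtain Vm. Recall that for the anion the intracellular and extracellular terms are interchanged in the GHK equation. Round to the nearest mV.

-51 mV

Vm = 55.8 · log₁₀[(Σ P·[cation]ₒ + Σ P·[anion]ᵢ) / (Σ P·[cation]ᵢ + Σ P·[anion]ₒ)]
Numerator = 1×6.07 + 0.079×137 + 0.47×7.07 = 20.22
Denominator = 1×106 + 0.079×11.7 + 0.47×128 = 167.1
Vm = 55.8 · log₁₀(0.12099) = 55.8 × (-0.9172) = -51.18 mV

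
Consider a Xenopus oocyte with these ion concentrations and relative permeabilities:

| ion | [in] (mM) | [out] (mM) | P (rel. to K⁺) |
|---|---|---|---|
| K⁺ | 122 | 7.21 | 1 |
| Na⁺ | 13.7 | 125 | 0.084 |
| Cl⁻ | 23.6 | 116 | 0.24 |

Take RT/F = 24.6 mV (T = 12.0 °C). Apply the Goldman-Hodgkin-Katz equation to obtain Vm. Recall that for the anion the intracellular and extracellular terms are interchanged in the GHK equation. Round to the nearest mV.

Vm = 24.6 · ln[(Σ P·[cation]ₒ + Σ P·[anion]ᵢ) / (Σ P·[cation]ᵢ + Σ P·[anion]ₒ)]
Numerator = 1×7.21 + 0.084×125 + 0.24×23.6 = 23.37
Denominator = 1×122 + 0.084×13.7 + 0.24×116 = 151
Vm = 24.6 · ln(0.1548) = 24.6 × (-1.8656) = -45.89 mV

-46 mV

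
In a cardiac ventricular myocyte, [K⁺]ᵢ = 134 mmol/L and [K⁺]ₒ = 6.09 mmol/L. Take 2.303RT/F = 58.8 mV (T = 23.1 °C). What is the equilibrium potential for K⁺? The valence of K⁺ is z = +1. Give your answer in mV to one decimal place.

-78.9 mV

E = (58.8/z) · log₁₀([K⁺]_out/[K⁺]_in) with z = +1.
= (58.8/1) · log₁₀(6.09/134) = 58.80 · log₁₀(0.04545)
= 58.80 · (-1.3425) = -78.94 mV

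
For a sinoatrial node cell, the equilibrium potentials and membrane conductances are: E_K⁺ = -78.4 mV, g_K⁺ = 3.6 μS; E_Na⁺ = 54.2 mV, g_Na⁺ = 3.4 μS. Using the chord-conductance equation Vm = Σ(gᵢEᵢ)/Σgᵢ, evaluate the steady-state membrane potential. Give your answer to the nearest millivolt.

Σ gᵢEᵢ = 3.6·(-78.4) + 3.4·(54.2) = -97.96
Σ gᵢ = 3.6 + 3.4 = 7
Vm = -97.96 / 7 = -13.99 mV

-14 mV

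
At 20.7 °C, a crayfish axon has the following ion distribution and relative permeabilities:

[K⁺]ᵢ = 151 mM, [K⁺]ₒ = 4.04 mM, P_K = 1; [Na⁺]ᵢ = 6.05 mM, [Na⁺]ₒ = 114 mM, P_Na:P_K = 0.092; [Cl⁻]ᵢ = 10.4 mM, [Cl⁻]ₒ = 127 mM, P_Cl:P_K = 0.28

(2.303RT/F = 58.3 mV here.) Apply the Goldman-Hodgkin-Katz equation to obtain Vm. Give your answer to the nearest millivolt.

-60 mV

Vm = 58.3 · log₁₀[(Σ P·[cation]ₒ + Σ P·[anion]ᵢ) / (Σ P·[cation]ᵢ + Σ P·[anion]ₒ)]
Numerator = 1×4.04 + 0.092×114 + 0.28×10.4 = 17.44
Denominator = 1×151 + 0.092×6.05 + 0.28×127 = 187.1
Vm = 58.3 · log₁₀(0.093204) = 58.3 × (-1.0306) = -60.08 mV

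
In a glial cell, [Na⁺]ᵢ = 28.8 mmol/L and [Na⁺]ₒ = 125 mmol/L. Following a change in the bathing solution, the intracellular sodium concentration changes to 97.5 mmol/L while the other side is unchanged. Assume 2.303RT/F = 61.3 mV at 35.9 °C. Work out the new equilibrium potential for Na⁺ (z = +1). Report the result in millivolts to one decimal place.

6.6 mV

After the shift: [Na⁺]_out = 125, [Na⁺]_in = 97.5 mmol/L.
E_new = (61.3/1)·log₁₀(125/97.5) = 61.30 · (0.1079) = 6.61 mV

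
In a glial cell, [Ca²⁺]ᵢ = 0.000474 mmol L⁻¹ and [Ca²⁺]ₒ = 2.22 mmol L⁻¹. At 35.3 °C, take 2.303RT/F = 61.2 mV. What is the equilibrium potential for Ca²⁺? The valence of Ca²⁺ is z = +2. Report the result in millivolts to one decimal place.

E = (61.2/z) · log₁₀([Ca²⁺]_out/[Ca²⁺]_in) with z = +2.
= (61.2/2) · log₁₀(2.22/0.000474) = 30.60 · log₁₀(4684)
= 30.60 · (3.6706) = 112.32 mV

112.3 mV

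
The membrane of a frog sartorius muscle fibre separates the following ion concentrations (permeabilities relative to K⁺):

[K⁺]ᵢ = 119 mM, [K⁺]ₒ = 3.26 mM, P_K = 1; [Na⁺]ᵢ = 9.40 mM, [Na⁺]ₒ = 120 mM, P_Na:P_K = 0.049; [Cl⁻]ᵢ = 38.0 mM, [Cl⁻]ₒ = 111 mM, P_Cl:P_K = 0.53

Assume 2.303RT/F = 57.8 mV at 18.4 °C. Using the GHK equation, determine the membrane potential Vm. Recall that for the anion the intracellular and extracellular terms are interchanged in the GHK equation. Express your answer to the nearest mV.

-45 mV

Vm = 57.8 · log₁₀[(Σ P·[cation]ₒ + Σ P·[anion]ᵢ) / (Σ P·[cation]ᵢ + Σ P·[anion]ₒ)]
Numerator = 1×3.26 + 0.049×120 + 0.53×38.0 = 29.28
Denominator = 1×119 + 0.049×9.40 + 0.53×111 = 178.3
Vm = 57.8 · log₁₀(0.16423) = 57.8 × (-0.7846) = -45.35 mV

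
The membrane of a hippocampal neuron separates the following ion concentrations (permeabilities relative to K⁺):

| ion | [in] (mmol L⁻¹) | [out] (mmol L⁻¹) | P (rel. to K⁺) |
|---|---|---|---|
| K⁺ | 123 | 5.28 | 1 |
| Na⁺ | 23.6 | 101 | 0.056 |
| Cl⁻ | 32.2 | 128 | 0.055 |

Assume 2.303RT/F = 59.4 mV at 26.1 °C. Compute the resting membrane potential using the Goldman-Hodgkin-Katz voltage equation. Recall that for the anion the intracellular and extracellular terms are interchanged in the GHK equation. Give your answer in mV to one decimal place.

Vm = 59.4 · log₁₀[(Σ P·[cation]ₒ + Σ P·[anion]ᵢ) / (Σ P·[cation]ᵢ + Σ P·[anion]ₒ)]
Numerator = 1×5.28 + 0.056×101 + 0.055×32.2 = 12.71
Denominator = 1×123 + 0.056×23.6 + 0.055×128 = 131.4
Vm = 59.4 · log₁₀(0.096733) = 59.4 × (-1.0144) = -60.26 mV

-60.3 mV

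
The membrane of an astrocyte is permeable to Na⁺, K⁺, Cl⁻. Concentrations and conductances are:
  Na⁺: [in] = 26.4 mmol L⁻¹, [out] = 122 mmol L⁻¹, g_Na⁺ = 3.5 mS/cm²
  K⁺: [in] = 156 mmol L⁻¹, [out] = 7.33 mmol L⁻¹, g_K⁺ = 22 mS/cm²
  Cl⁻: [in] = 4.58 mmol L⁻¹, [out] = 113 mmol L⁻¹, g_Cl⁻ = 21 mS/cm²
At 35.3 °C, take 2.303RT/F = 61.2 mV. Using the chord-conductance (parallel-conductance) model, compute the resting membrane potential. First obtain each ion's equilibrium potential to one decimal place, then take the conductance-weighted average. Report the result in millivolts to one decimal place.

E_Na⁺ = (61.2/1)·log₁₀(122/26.4) = 40.7 mV
E_K⁺ = (61.2/1)·log₁₀(7.33/156) = -81.3 mV
E_Cl⁻ = (61.2/-1)·log₁₀(113/4.58) = -85.2 mV
Vm = (Σ gᵢEᵢ)/(Σ gᵢ) = (3.5·40.7 + 22·-81.3 + 21·-85.2) / (3.5 + 22 + 21)
= -3435.35 / 46.5 = -73.88 mV

-73.9 mV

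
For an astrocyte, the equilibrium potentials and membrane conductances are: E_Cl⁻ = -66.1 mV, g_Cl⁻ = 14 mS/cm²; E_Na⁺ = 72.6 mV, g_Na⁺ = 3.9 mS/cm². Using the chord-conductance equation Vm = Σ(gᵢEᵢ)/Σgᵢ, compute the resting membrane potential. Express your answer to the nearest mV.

-36 mV

Σ gᵢEᵢ = 14·(-66.1) + 3.9·(72.6) = -642.26
Σ gᵢ = 14 + 3.9 = 17.9
Vm = -642.26 / 17.9 = -35.88 mV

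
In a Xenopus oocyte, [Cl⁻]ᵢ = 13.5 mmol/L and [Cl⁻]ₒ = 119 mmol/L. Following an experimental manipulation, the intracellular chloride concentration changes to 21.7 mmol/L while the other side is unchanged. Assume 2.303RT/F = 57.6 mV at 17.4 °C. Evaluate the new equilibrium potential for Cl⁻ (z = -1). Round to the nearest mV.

After the shift: [Cl⁻]_out = 119, [Cl⁻]_in = 21.7 mmol/L.
E_new = (57.6/-1)·log₁₀(119/21.7) = -57.60 · (0.7391) = -42.57 mV

-43 mV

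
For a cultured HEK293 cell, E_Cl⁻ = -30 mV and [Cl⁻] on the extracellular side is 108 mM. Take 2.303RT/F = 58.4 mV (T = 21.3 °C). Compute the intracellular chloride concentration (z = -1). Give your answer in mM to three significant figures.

33.1 mM

Nernst: E = (58.4/-1) · log₁₀([out]/[in]), so log₁₀([out]/[in]) = -30.0 × -1 / 58.4 = 0.5137.
[out]/[in] = 10^(0.5137) = 3.264.
[in] = 108 / 3.264 = 33.09 mM.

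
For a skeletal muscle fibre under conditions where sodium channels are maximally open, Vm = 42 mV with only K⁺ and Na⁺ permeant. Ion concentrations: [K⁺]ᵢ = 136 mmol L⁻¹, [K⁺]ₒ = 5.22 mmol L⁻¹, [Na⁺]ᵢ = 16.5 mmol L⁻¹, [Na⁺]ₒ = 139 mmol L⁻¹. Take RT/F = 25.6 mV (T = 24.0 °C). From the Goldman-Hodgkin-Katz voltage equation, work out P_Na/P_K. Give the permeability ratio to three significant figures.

Let α = P_Na/P_K. GHK: Vm = 25.6·ln[(Kₒ + α·Naₒ)/(Kᵢ + α·Naᵢ)].
e^(Vm/25.6) = e^(42.0/25.6) = 5.1584
So 5.1584·(Kᵢ + α·Naᵢ) = Kₒ + α·Naₒ → α = (5.1584·136.0 − 5.22) / (139.0 − 5.1584·16.5)
α = (701.5 − 5.22) / (139.0 − 85.11) = 696.3/53.89 = 12.92

12.9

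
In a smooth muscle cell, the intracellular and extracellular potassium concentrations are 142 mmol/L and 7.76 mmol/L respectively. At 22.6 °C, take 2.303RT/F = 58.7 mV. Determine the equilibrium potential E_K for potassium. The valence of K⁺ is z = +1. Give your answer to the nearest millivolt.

-74 mV

E = (58.7/z) · log₁₀([K⁺]_out/[K⁺]_in) with z = +1.
= (58.7/1) · log₁₀(7.76/142) = 58.70 · log₁₀(0.05465)
= 58.70 · (-1.2624) = -74.10 mV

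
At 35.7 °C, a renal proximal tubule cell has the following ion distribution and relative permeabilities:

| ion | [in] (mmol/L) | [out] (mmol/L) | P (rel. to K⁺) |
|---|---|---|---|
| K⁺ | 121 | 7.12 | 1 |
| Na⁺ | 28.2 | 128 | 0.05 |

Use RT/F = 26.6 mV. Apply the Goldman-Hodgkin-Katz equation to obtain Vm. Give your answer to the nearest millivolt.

-59 mV

Vm = 26.6 · ln[(Σ P·[cation]ₒ + Σ P·[anion]ᵢ) / (Σ P·[cation]ᵢ + Σ P·[anion]ₒ)]
Numerator = 1×7.12 + 0.05×128 = 13.52
Denominator = 1×121 + 0.05×28.2 = 122.4
Vm = 26.6 · ln(0.11045) = 26.6 × (-2.2032) = -58.61 mV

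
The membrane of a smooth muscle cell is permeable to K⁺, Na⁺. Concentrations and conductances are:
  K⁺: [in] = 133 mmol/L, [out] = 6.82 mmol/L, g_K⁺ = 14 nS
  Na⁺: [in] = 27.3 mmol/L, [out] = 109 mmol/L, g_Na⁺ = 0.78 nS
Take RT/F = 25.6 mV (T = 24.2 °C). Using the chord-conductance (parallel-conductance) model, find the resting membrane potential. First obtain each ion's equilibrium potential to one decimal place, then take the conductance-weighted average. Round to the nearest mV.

-70 mV

E_K⁺ = (25.6/1)·ln(6.82/133) = -76.0 mV
E_Na⁺ = (25.6/1)·ln(109/27.3) = 35.4 mV
Vm = (Σ gᵢEᵢ)/(Σ gᵢ) = (14·-76.0 + 0.78·35.4) / (14 + 0.78)
= -1036.39 / 14.78 = -70.12 mV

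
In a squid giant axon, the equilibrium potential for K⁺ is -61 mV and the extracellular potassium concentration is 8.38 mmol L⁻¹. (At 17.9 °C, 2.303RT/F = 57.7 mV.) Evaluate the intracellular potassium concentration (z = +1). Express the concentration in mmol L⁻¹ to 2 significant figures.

Nernst: E = (57.7/1) · log₁₀([out]/[in]), so log₁₀([out]/[in]) = -61.0 × 1 / 57.7 = -1.0572.
[out]/[in] = 10^(-1.0572) = 0.08766.
[in] = 8.38 / 0.08766 = 95.6 mmol L⁻¹.

96 mmol L⁻¹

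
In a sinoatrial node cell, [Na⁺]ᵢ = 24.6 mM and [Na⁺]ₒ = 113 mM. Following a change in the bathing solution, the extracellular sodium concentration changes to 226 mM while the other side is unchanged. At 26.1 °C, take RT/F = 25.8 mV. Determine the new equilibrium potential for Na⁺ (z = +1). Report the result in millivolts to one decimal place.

57.2 mV

After the shift: [Na⁺]_out = 226, [Na⁺]_in = 24.6 mM.
E_new = (25.8/1)·ln(226/24.6) = 25.80 · (2.2178) = 57.22 mV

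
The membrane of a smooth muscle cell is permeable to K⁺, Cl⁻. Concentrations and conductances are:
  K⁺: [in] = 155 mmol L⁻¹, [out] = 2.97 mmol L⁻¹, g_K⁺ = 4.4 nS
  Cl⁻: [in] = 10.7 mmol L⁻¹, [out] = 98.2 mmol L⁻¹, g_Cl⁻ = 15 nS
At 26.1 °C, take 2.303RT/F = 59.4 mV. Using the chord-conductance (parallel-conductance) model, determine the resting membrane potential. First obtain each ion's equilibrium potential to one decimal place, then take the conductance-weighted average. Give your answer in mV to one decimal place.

-67.4 mV

E_K⁺ = (59.4/1)·log₁₀(2.97/155) = -102.0 mV
E_Cl⁻ = (59.4/-1)·log₁₀(98.2/10.7) = -57.2 mV
Vm = (Σ gᵢEᵢ)/(Σ gᵢ) = (4.4·-102.0 + 15·-57.2) / (4.4 + 15)
= -1306.80 / 19.4 = -67.36 mV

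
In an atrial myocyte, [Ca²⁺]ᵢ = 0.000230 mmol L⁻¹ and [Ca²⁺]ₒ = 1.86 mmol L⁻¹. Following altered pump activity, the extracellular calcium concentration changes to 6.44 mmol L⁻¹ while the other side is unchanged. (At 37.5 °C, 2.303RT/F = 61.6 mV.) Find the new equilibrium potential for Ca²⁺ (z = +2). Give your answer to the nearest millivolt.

137 mV

After the shift: [Ca²⁺]_out = 6.44, [Ca²⁺]_in = 0.000230 mmol L⁻¹.
E_new = (61.6/2)·log₁₀(6.44/0.000230) = 30.80 · (4.4472) = 136.97 mV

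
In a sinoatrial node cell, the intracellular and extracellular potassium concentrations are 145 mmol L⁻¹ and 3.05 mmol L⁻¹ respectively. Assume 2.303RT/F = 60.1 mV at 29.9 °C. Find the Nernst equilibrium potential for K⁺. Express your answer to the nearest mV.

-101 mV

E = (60.1/z) · log₁₀([K⁺]_out/[K⁺]_in) with z = +1.
= (60.1/1) · log₁₀(3.05/145) = 60.10 · log₁₀(0.02103)
= 60.10 · (-1.6771) = -100.79 mV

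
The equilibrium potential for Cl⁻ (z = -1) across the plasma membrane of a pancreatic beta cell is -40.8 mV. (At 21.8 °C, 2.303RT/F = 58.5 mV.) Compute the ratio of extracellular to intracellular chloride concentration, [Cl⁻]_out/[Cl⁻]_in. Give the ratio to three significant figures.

log₁₀([out]/[in]) = E·z/(58.5) = -40.8 × -1 / 58.5 = 0.6974
[out]/[in] = 10^(0.6974) = 4.982

4.98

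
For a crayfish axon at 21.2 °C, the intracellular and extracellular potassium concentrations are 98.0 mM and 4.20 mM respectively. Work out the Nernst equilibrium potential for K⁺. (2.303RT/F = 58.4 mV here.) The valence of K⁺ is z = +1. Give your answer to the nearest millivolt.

-80 mV

E = (58.4/z) · log₁₀([K⁺]_out/[K⁺]_in) with z = +1.
= (58.4/1) · log₁₀(4.20/98.0) = 58.40 · log₁₀(0.04286)
= 58.40 · (-1.3680) = -79.89 mV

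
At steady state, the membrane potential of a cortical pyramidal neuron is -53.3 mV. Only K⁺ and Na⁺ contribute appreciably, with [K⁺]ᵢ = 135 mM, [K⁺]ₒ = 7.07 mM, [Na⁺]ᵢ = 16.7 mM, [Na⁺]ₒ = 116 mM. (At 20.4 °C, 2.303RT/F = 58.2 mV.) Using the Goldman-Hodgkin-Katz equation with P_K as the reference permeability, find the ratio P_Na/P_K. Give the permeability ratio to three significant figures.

Let α = P_Na/P_K. GHK: Vm = 58.2·log₁₀[(Kₒ + α·Naₒ)/(Kᵢ + α·Naᵢ)].
10^(Vm/58.2) = 10^(-53.3/58.2) = 0.12139
So 0.12139·(Kᵢ + α·Naᵢ) = Kₒ + α·Naₒ → α = (0.12139·135.0 − 7.07) / (116.0 − 0.12139·16.7)
α = (16.39 − 7.07) / (116.0 − 2.027) = 9.318/114 = 0.08176

0.0818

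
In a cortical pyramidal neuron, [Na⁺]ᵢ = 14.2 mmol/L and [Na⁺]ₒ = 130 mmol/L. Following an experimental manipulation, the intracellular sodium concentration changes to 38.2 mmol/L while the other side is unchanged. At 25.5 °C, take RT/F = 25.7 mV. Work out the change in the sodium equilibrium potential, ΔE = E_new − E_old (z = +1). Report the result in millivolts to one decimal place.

-25.4 mV

E_old = (25.7/1)·ln(130/14.2) = 56.91 mV
E_new = (25.7/1)·ln(130/38.2) = 31.47 mV
ΔE = 31.47 − (56.91) = -25.43 mV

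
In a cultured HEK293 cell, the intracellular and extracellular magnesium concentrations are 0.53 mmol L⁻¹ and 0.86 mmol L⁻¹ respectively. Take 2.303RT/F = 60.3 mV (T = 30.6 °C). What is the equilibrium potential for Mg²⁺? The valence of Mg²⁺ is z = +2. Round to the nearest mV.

E = (60.3/z) · log₁₀([Mg²⁺]_out/[Mg²⁺]_in) with z = +2.
= (60.3/2) · log₁₀(0.86/0.53) = 30.15 · log₁₀(1.623)
= 30.15 · (0.2102) = 6.34 mV

6 mV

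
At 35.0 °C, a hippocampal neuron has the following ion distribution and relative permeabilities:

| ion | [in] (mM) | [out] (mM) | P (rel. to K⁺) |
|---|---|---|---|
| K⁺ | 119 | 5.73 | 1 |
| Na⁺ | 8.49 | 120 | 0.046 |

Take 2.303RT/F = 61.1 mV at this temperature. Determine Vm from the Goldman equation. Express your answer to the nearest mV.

-63 mV

Vm = 61.1 · log₁₀[(Σ P·[cation]ₒ + Σ P·[anion]ᵢ) / (Σ P·[cation]ᵢ + Σ P·[anion]ₒ)]
Numerator = 1×5.73 + 0.046×120 = 11.25
Denominator = 1×119 + 0.046×8.49 = 119.4
Vm = 61.1 · log₁₀(0.094229) = 61.1 × (-1.0258) = -62.68 mV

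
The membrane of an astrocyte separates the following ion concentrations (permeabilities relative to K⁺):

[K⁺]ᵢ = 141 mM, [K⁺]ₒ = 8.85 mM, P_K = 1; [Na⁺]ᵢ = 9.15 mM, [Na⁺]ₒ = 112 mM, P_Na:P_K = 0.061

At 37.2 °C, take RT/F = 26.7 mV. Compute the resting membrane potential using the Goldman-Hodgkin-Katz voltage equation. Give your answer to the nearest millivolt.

Vm = 26.7 · ln[(Σ P·[cation]ₒ + Σ P·[anion]ᵢ) / (Σ P·[cation]ᵢ + Σ P·[anion]ₒ)]
Numerator = 1×8.85 + 0.061×112 = 15.68
Denominator = 1×141 + 0.061×9.15 = 141.6
Vm = 26.7 · ln(0.11078) = 26.7 × (-2.2002) = -58.75 mV

-59 mV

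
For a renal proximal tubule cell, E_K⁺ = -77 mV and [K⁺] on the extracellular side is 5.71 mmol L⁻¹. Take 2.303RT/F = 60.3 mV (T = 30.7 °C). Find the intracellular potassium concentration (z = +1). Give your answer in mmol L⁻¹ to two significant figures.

Nernst: E = (60.3/1) · log₁₀([out]/[in]), so log₁₀([out]/[in]) = -77.0 × 1 / 60.3 = -1.2769.
[out]/[in] = 10^(-1.2769) = 0.05285.
[in] = 5.71 / 0.05285 = 108 mmol L⁻¹.

110 mmol L⁻¹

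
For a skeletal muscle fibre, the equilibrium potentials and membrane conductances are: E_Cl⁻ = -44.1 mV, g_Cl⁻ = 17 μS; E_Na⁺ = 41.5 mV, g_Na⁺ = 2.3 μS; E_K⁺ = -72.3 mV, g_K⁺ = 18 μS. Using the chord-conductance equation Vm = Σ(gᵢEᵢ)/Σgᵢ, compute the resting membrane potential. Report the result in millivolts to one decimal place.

-52.4 mV

Σ gᵢEᵢ = 17·(-44.1) + 2.3·(41.5) + 18·(-72.3) = -1955.65
Σ gᵢ = 17 + 2.3 + 18 = 37.3
Vm = -1955.65 / 37.3 = -52.43 mV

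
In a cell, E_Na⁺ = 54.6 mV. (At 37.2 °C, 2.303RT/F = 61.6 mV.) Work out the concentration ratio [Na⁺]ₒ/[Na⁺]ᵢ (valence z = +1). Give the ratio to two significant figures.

log₁₀([out]/[in]) = E·z/(61.6) = 54.6 × 1 / 61.6 = 0.8864
[out]/[in] = 10^(0.8864) = 7.698

7.7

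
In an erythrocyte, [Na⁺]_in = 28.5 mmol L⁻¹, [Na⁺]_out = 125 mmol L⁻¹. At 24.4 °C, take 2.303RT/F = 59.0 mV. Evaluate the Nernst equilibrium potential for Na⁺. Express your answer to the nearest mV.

38 mV

E = (59.0/z) · log₁₀([Na⁺]_out/[Na⁺]_in) with z = +1.
= (59.0/1) · log₁₀(125/28.5) = 59.00 · log₁₀(4.386)
= 59.00 · (0.6421) = 37.88 mV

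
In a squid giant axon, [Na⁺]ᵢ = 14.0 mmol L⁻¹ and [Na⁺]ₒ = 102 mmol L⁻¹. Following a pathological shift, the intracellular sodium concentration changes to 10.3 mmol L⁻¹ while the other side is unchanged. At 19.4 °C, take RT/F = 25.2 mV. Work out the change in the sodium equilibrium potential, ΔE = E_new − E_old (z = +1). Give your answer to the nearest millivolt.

8 mV

E_old = (25.2/1)·ln(102/14.0) = 50.05 mV
E_new = (25.2/1)·ln(102/10.3) = 57.78 mV
ΔE = 57.78 − (50.05) = 7.73 mV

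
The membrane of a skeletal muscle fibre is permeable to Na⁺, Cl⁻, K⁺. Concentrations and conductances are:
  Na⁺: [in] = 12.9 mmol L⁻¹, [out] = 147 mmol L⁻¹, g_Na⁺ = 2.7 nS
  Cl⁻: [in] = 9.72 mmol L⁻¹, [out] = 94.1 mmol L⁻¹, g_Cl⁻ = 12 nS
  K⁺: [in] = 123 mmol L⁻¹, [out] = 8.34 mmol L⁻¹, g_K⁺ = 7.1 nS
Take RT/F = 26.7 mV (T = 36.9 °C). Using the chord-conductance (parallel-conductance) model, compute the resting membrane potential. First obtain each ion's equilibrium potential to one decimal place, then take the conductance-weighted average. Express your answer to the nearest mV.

-49 mV

E_Na⁺ = (26.7/1)·ln(147/12.9) = 65.0 mV
E_Cl⁻ = (26.7/-1)·ln(94.1/9.72) = -60.6 mV
E_K⁺ = (26.7/1)·ln(8.34/123) = -71.9 mV
Vm = (Σ gᵢEᵢ)/(Σ gᵢ) = (2.7·65.0 + 12·-60.6 + 7.1·-71.9) / (2.7 + 12 + 7.1)
= -1062.19 / 21.8 = -48.72 mV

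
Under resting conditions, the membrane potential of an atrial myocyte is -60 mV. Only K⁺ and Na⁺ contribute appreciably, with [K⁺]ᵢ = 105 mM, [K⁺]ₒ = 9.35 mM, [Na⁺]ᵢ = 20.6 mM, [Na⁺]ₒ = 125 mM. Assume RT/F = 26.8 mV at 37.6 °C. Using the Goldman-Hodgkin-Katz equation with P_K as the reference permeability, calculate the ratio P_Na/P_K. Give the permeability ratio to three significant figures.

Let α = P_Na/P_K. GHK: Vm = 26.8·ln[(Kₒ + α·Naₒ)/(Kᵢ + α·Naᵢ)].
e^(Vm/26.8) = e^(-60.0/26.8) = 0.10659
So 0.10659·(Kᵢ + α·Naᵢ) = Kₒ + α·Naₒ → α = (0.10659·105.0 − 9.35) / (125.0 − 0.10659·20.6)
α = (11.19 − 9.35) / (125.0 − 2.196) = 1.841/122.8 = 0.015

0.0150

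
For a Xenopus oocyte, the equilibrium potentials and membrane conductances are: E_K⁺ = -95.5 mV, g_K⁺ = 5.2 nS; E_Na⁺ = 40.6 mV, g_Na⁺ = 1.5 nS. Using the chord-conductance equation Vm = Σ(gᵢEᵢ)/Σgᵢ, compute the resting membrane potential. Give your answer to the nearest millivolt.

Σ gᵢEᵢ = 5.2·(-95.5) + 1.5·(40.6) = -435.70
Σ gᵢ = 5.2 + 1.5 = 6.7
Vm = -435.70 / 6.7 = -65.03 mV

-65 mV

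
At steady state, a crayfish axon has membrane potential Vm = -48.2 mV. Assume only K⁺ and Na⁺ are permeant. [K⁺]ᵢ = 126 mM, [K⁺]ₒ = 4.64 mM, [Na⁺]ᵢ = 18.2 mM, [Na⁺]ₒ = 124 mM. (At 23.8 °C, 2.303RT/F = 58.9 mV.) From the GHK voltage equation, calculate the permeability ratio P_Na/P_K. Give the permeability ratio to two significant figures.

Let α = P_Na/P_K. GHK: Vm = 58.9·log₁₀[(Kₒ + α·Naₒ)/(Kᵢ + α·Naᵢ)].
10^(Vm/58.9) = 10^(-48.2/58.9) = 0.15194
So 0.15194·(Kᵢ + α·Naᵢ) = Kₒ + α·Naₒ → α = (0.15194·126.0 − 4.64) / (124.0 − 0.15194·18.2)
α = (19.14 − 4.64) / (124.0 − 2.765) = 14.5/121.2 = 0.1196

0.12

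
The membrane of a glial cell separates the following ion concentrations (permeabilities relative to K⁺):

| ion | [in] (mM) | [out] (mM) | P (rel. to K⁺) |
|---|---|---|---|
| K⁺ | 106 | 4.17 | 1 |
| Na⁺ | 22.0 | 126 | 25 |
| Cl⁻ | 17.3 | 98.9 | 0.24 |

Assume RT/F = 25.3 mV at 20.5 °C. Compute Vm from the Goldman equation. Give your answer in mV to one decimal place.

Vm = 25.3 · ln[(Σ P·[cation]ₒ + Σ P·[anion]ᵢ) / (Σ P·[cation]ᵢ + Σ P·[anion]ₒ)]
Numerator = 1×4.17 + 25×126 + 0.24×17.3 = 3158
Denominator = 1×106 + 25×22.0 + 0.24×98.9 = 679.7
Vm = 25.3 · ln(4.6464) = 25.3 × (1.5361) = 38.86 mV

38.9 mV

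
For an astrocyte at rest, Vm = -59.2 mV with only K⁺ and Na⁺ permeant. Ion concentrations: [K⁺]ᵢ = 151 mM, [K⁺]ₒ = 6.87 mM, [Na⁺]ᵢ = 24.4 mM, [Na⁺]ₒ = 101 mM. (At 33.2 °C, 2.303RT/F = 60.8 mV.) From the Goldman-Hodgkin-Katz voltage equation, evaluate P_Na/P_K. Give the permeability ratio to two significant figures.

Let α = P_Na/P_K. GHK: Vm = 60.8·log₁₀[(Kₒ + α·Naₒ)/(Kᵢ + α·Naᵢ)].
10^(Vm/60.8) = 10^(-59.2/60.8) = 0.10625
So 0.10625·(Kᵢ + α·Naᵢ) = Kₒ + α·Naₒ → α = (0.10625·151.0 − 6.87) / (101.0 − 0.10625·24.4)
α = (16.04 − 6.87) / (101.0 − 2.592) = 9.173/98.41 = 0.09322

0.093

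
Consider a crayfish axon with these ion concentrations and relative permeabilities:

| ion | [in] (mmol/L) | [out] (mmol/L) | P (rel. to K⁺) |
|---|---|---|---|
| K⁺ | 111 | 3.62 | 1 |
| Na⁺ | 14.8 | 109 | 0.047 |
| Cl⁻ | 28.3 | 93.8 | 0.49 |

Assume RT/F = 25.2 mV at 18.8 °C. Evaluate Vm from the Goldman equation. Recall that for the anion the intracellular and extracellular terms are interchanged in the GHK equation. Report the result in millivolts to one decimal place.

-48.9 mV

Vm = 25.2 · ln[(Σ P·[cation]ₒ + Σ P·[anion]ᵢ) / (Σ P·[cation]ᵢ + Σ P·[anion]ₒ)]
Numerator = 1×3.62 + 0.047×109 + 0.49×28.3 = 22.61
Denominator = 1×111 + 0.047×14.8 + 0.49×93.8 = 157.7
Vm = 25.2 · ln(0.14341) = 25.2 × (-1.9420) = -48.94 mV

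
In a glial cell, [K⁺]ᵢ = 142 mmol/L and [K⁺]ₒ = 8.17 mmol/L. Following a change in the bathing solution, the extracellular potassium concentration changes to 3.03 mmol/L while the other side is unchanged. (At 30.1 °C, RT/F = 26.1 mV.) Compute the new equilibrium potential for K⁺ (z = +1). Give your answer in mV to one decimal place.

-100.4 mV

After the shift: [K⁺]_out = 3.03, [K⁺]_in = 142 mmol/L.
E_new = (26.1/1)·ln(3.03/142) = 26.10 · (-3.8473) = -100.41 mV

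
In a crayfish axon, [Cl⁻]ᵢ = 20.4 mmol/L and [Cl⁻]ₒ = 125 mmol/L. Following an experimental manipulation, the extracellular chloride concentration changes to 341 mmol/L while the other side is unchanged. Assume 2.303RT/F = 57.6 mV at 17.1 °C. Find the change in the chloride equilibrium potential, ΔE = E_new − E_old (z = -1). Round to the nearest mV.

-25 mV

E_old = (57.6/-1)·log₁₀(125/20.4) = -45.35 mV
E_new = (57.6/-1)·log₁₀(341/20.4) = -70.45 mV
ΔE = -70.45 − (-45.35) = -25.10 mV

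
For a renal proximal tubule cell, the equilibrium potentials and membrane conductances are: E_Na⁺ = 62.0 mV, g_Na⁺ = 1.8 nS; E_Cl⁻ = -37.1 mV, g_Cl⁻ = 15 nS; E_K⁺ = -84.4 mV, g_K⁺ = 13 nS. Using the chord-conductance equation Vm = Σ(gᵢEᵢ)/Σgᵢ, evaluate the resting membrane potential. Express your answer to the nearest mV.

Σ gᵢEᵢ = 1.8·(62.0) + 15·(-37.1) + 13·(-84.4) = -1542.10
Σ gᵢ = 1.8 + 15 + 13 = 29.8
Vm = -1542.10 / 29.8 = -51.75 mV

-52 mV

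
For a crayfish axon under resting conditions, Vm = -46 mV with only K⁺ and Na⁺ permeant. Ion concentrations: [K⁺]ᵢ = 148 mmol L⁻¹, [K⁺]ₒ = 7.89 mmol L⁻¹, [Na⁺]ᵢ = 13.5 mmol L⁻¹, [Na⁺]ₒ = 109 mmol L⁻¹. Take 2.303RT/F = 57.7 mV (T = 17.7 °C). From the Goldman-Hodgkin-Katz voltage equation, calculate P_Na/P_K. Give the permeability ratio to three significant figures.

Let α = P_Na/P_K. GHK: Vm = 57.7·log₁₀[(Kₒ + α·Naₒ)/(Kᵢ + α·Naᵢ)].
10^(Vm/57.7) = 10^(-46.0/57.7) = 0.1595
So 0.1595·(Kᵢ + α·Naᵢ) = Kₒ + α·Naₒ → α = (0.1595·148.0 − 7.89) / (109.0 − 0.1595·13.5)
α = (23.61 − 7.89) / (109.0 − 2.153) = 15.72/106.8 = 0.1471

0.147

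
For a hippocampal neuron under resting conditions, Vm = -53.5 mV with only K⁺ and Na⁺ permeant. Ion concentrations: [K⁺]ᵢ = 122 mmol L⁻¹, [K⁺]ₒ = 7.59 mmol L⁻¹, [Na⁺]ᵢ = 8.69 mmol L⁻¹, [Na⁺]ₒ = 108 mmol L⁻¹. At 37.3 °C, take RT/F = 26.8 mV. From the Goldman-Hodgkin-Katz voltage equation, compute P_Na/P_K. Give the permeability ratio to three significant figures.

Let α = P_Na/P_K. GHK: Vm = 26.8·ln[(Kₒ + α·Naₒ)/(Kᵢ + α·Naᵢ)].
e^(Vm/26.8) = e^(-53.5/26.8) = 0.13584
So 0.13584·(Kᵢ + α·Naᵢ) = Kₒ + α·Naₒ → α = (0.13584·122.0 − 7.59) / (108.0 − 0.13584·8.69)
α = (16.57 − 7.59) / (108.0 − 1.18) = 8.983/106.8 = 0.08409

0.0841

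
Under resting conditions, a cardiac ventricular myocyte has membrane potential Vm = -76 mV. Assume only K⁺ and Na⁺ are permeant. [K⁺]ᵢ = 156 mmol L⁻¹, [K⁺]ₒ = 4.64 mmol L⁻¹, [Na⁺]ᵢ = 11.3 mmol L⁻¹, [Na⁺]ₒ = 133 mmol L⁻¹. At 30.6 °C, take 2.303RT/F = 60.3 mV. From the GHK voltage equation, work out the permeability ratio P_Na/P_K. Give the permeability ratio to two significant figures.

Let α = P_Na/P_K. GHK: Vm = 60.3·log₁₀[(Kₒ + α·Naₒ)/(Kᵢ + α·Naᵢ)].
10^(Vm/60.3) = 10^(-76.0/60.3) = 0.054908
So 0.054908·(Kᵢ + α·Naᵢ) = Kₒ + α·Naₒ → α = (0.054908·156.0 − 4.64) / (133.0 − 0.054908·11.3)
α = (8.566 − 4.64) / (133.0 − 0.6205) = 3.926/132.4 = 0.02965

0.030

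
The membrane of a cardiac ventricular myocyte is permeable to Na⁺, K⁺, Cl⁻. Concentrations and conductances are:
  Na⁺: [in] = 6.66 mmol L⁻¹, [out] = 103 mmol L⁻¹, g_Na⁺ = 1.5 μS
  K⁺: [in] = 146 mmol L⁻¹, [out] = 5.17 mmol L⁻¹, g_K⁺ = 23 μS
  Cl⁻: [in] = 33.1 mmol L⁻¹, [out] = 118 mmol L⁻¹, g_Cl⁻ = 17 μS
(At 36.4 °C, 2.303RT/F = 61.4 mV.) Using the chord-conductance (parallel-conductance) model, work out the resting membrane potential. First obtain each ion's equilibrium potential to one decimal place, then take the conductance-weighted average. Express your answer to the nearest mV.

E_Na⁺ = (61.4/1)·log₁₀(103/6.66) = 73.0 mV
E_K⁺ = (61.4/1)·log₁₀(5.17/146) = -89.1 mV
E_Cl⁻ = (61.4/-1)·log₁₀(118/33.1) = -33.9 mV
Vm = (Σ gᵢEᵢ)/(Σ gᵢ) = (1.5·73.0 + 23·-89.1 + 17·-33.9) / (1.5 + 23 + 17)
= -2516.10 / 41.5 = -60.63 mV

-61 mV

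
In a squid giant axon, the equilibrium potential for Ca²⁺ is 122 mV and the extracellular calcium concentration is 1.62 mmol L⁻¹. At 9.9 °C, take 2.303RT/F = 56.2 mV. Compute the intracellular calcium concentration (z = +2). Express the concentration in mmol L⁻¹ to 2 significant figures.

0.000074 mmol L⁻¹

Nernst: E = (56.2/2) · log₁₀([out]/[in]), so log₁₀([out]/[in]) = 122.0 × 2 / 56.2 = 4.3416.
[out]/[in] = 10^(4.3416) = 2.196e+04.
[in] = 1.62 / 2.196e+04 = 7.377e-05 mmol L⁻¹.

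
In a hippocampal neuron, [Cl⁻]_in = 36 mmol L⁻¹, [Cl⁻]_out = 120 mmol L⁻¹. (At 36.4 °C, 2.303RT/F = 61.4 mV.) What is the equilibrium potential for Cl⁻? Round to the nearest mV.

E = (61.4/z) · log₁₀([Cl⁻]_out/[Cl⁻]_in) with z = -1.
For an anion, dividing by z = -1 reverses the sign.
= (61.4/-1) · log₁₀(120/36) = -61.40 · log₁₀(3.333)
= -61.40 · (0.5229) = -32.10 mV

-32 mV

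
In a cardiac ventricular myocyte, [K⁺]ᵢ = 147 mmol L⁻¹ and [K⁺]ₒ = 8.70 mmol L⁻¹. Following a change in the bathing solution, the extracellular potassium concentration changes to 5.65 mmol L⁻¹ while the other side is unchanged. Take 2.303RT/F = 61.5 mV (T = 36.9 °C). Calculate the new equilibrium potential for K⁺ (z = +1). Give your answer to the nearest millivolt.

-87 mV

After the shift: [K⁺]_out = 5.65, [K⁺]_in = 147 mmol L⁻¹.
E_new = (61.5/1)·log₁₀(5.65/147) = 61.50 · (-1.4153) = -87.04 mV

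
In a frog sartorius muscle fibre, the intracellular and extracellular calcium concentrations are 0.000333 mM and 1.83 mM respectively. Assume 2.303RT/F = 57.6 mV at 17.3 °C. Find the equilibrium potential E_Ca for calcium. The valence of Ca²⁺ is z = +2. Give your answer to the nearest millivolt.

E = (57.6/z) · log₁₀([Ca²⁺]_out/[Ca²⁺]_in) with z = +2.
= (57.6/2) · log₁₀(1.83/0.000333) = 28.80 · log₁₀(5495)
= 28.80 · (3.7400) = 107.71 mV

108 mV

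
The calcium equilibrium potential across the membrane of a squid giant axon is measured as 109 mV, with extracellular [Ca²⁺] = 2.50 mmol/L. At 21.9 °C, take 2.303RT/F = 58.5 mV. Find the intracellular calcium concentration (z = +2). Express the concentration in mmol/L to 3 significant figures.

Nernst: E = (58.5/2) · log₁₀([out]/[in]), so log₁₀([out]/[in]) = 109.0 × 2 / 58.5 = 3.7265.
[out]/[in] = 10^(3.7265) = 5327.
[in] = 2.50 / 5327 = 0.0004693 mmol/L.

0.000469 mmol/L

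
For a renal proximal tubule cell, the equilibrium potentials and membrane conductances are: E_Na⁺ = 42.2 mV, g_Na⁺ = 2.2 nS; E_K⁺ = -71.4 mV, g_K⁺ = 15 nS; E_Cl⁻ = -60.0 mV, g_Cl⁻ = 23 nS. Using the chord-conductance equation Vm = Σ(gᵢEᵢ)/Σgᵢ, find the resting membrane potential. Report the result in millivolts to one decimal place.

-58.7 mV

Σ gᵢEᵢ = 2.2·(42.2) + 15·(-71.4) + 23·(-60.0) = -2358.16
Σ gᵢ = 2.2 + 15 + 23 = 40.2
Vm = -2358.16 / 40.2 = -58.66 mV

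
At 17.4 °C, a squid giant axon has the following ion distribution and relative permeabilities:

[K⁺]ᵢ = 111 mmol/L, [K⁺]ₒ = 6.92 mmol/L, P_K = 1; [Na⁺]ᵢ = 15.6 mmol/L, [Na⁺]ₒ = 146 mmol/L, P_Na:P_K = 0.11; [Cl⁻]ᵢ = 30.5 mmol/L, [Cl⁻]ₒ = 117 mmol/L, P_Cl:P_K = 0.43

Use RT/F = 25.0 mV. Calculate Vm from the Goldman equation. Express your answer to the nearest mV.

-38 mV

Vm = 25.0 · ln[(Σ P·[cation]ₒ + Σ P·[anion]ᵢ) / (Σ P·[cation]ᵢ + Σ P·[anion]ₒ)]
Numerator = 1×6.92 + 0.11×146 + 0.43×30.5 = 36.09
Denominator = 1×111 + 0.11×15.6 + 0.43×117 = 163
Vm = 25.0 · ln(0.22141) = 25.0 × (-1.5078) = -37.69 mV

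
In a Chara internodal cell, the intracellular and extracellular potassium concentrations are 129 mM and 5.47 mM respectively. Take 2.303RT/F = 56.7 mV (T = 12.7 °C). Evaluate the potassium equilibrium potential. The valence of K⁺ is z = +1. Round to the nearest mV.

E = (56.7/z) · log₁₀([K⁺]_out/[K⁺]_in) with z = +1.
= (56.7/1) · log₁₀(5.47/129) = 56.70 · log₁₀(0.0424)
= 56.70 · (-1.3726) = -77.83 mV

-78 mV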